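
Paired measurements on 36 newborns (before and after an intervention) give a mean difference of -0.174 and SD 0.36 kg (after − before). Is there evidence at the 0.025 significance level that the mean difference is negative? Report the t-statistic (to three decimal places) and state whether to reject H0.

H0: μ_d = 0; H1: μ_d < 0 (paired t-test on the differences, left-tailed).
t = d̄/(s_d/√n) = -0.174/(0.36/√36) = -2.900
df = n − 1 = 35
p-value = P(T ≤ -2.900) ≈ 0.0032
Since p ≈ 0.0032 < α = 0.025, reject H0; the data support H1.

t = -2.900; reject H0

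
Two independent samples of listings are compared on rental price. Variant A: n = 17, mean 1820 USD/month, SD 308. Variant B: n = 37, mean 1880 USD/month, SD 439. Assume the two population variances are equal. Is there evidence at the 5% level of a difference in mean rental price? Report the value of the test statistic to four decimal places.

Let group 1 = variant A, group 2 = variant B. H0: μ_1 = μ_2; H1: μ_1 ≠ μ_2 (two-sample pooled-variance t-test, two-sided).
s_p² = [(17−1)·308² + (37−1)·439²]/(17+37−2) = 162611
t = (1820 − 1880)/√[162611·(1/17 + 1/37)] = -0.5078
df = n₁ + n₂ − 2 = 52
Two-sided p-value ≈ 0.6137
Since p ≈ 0.6137 > α = 0.05, fail to reject H0; the evidence is not statistically significant.

-0.5078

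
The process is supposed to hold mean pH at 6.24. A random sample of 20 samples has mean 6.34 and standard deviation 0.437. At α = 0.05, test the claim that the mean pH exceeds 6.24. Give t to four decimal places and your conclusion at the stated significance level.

H0: μ = 6.24; H1: μ > 6.24 (one-sample t-test, right-tailed).
t = (x̄ − μ₀)/(s/√n) = (6.34 − 6.24)/(0.437/√20) = 1.0234
df = n − 1 = 19
p-value = P(T ≥ 1.0234) ≈ 0.159
Since p ≈ 0.159 > α = 0.05, fail to reject H0; the data do not provide sufficient evidence against H0.

t = 1.0234; fail to reject H0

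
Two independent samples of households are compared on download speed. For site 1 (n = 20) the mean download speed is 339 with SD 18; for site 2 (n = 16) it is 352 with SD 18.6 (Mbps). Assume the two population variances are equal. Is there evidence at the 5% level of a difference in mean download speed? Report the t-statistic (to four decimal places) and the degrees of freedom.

t = -2.1218, df = 34

Let group 1 = site 1, group 2 = site 2. H0: μ_1 = μ_2; H1: μ_1 ≠ μ_2 (two-sample pooled-variance t-test, two-sided).
s_p² = [(20−1)·18² + (16−1)·18.6²]/(20+16−2) = 333.688
t = (339 − 352)/√[333.688·(1/20 + 1/16)] = -2.1218
df = n₁ + n₂ − 2 = 34
Two-sided p-value ≈ 0.0412
Since p ≈ 0.0412 < α = 0.05, reject H0; the evidence is statistically significant.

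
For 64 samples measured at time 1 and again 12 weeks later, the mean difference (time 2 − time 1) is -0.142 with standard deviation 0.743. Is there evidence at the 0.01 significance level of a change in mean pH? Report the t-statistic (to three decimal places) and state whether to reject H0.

H0: μ_d = 0; H1: μ_d ≠ 0 (paired t-test on the differences, two-sided).
t = d̄/(s_d/√n) = -0.142/(0.743/√64) = -1.529
df = n − 1 = 63
Two-sided p-value ≈ 0.131
Since p ≈ 0.131 > α = 0.01, fail to reject H0; the data do not provide sufficient evidence against H0.

t = -1.529; fail to reject H0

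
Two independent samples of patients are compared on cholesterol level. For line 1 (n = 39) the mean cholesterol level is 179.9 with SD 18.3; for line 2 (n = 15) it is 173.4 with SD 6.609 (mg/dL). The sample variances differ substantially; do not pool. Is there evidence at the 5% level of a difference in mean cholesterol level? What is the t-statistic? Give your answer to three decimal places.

1.917

Let group 1 = line 1, group 2 = line 2. H0: μ_1 = μ_2; H1: μ_1 ≠ μ_2 (Welch's two-sample t-test, two-sided).
t = (x̄_1 − x̄_2)/√(s_1²/n_1 + s_2²/n_2) = (179.9 − 173.4)/√(18.3²/39 + 6.609²/15) = 1.917
Welch–Satterthwaite df ≈ 51.93
Two-sided p-value ≈ 0.0608
Since p ≈ 0.0608 > α = 0.05, fail to reject H0; the data do not provide sufficient evidence against H0.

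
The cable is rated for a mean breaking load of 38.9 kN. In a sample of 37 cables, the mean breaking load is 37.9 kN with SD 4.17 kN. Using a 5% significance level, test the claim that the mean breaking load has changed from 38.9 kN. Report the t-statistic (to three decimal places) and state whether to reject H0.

H0: μ = 38.9; H1: μ ≠ 38.9 (one-sample t-test, two-sided).
t = (x̄ − μ₀)/(s/√n) = (37.9 − 38.9)/(4.17/√37) = -1.459
df = n − 1 = 36
Two-sided p-value ≈ 0.153
Since p ≈ 0.153 > α = 0.05, fail to reject H0; the data do not provide sufficient evidence against H0.

t = -1.459; fail to reject H0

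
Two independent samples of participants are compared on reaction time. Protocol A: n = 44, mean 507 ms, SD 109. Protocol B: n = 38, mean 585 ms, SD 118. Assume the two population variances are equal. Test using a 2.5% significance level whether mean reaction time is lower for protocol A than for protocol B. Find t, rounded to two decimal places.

Let group 1 = protocol A, group 2 = protocol B. H0: μ_1 = μ_2; H1: μ_1 < μ_2 (two-sample pooled-variance t-test, left-tailed).
s_p² = [(44−1)·109² + (38−1)·118²]/(44+38−2) = 12825.9
t = (507 − 585)/√[12825.9·(1/44 + 1/38)] = -3.11
df = n₁ + n₂ − 2 = 80
p-value = P(T ≤ -3.11) ≈ 0.0013
Since p ≈ 0.0013 < α = 0.025, reject H0; the evidence is statistically significant.

-3.11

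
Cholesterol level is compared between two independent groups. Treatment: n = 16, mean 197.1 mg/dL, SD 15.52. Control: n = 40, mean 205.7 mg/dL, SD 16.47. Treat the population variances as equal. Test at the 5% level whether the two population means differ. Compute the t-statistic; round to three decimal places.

Let group 1 = treatment, group 2 = control. H0: μ_1 = μ_2; H1: μ_1 ≠ μ_2 (two-sample pooled-variance t-test, two-sided).
s_p² = [(16−1)·15.52² + (40−1)·16.47²]/(16+40−2) = 262.819
t = (197.1 − 205.7)/√[262.819·(1/16 + 1/40)] = -1.793
df = n₁ + n₂ − 2 = 54
Two-sided p-value ≈ 0.0785
Since p ≈ 0.0785 > α = 0.05, fail to reject H0; the data do not provide sufficient evidence against H0.

-1.793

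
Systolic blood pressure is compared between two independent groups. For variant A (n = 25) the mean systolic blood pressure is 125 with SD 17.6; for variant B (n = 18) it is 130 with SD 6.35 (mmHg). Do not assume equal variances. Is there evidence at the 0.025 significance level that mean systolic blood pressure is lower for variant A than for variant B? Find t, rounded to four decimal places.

Let group 1 = variant A, group 2 = variant B. H0: μ_1 = μ_2; H1: μ_1 < μ_2 (Welch's two-sample t-test, left-tailed).
t = (x̄_1 − x̄_2)/√(s_1²/n_1 + s_2²/n_2) = (125 − 130)/√(17.6²/25 + 6.35²/18) = -1.3072
Welch–Satterthwaite df ≈ 31.99
p-value = P(T ≤ -1.3072) ≈ 0.1002
Since p ≈ 0.1002 > α = 0.025, fail to reject H0; the evidence is not statistically significant.

-1.3072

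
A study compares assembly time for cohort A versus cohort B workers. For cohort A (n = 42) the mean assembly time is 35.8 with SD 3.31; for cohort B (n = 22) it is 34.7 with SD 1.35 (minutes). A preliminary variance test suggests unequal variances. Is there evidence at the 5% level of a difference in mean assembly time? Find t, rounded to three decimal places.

1.876

Let group 1 = cohort A, group 2 = cohort B. H0: μ_1 = μ_2; H1: μ_1 ≠ μ_2 (Welch's two-sample t-test, two-sided).
t = (x̄_1 − x̄_2)/√(s_1²/n_1 + s_2²/n_2) = (35.8 − 34.7)/√(3.31²/42 + 1.35²/22) = 1.876
Welch–Satterthwaite df ≈ 59.47
Two-sided p-value ≈ 0.0655
Since p ≈ 0.0655 > α = 0.05, fail to reject H0; the data do not provide sufficient evidence against H0.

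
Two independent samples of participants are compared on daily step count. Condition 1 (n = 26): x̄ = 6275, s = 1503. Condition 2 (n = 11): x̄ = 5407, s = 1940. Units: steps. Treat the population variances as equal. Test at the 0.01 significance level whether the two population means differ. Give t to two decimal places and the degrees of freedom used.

Let group 1 = condition 1, group 2 = condition 2. H0: μ_1 = μ_2; H1: μ_1 ≠ μ_2 (two-sample pooled-variance t-test, two-sided).
s_p² = [(26−1)·1503² + (11−1)·1940²]/(26+11−2) = 2688890
t = (6275 − 5407)/√[2688890·(1/26 + 1/11)] = 1.47
df = n₁ + n₂ − 2 = 35
Two-sided p-value ≈ 0.1500
Since p ≈ 0.1500 > α = 0.01, fail to reject H0; the evidence is not statistically significant.

t = 1.47, df = 35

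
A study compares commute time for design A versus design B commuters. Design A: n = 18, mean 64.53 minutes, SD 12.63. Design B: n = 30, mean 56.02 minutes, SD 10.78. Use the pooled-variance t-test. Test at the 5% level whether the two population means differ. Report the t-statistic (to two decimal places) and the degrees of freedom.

Let group 1 = design A, group 2 = design B. H0: μ_1 = μ_2; H1: μ_1 ≠ μ_2 (two-sample pooled-variance t-test, two-sided).
s_p² = [(18−1)·12.63² + (30−1)·10.78²]/(18+30−2) = 132.214
t = (64.53 − 56.02)/√[132.214·(1/18 + 1/30)] = 2.48
df = n₁ + n₂ − 2 = 46
Two-sided p-value ≈ 0.017
Since p ≈ 0.017 < α = 0.05, reject H0; the evidence is statistically significant.

t = 2.48, df = 46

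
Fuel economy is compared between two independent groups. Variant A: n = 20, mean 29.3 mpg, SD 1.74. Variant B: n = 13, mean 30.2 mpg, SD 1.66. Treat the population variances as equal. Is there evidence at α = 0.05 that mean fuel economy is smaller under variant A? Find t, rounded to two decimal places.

Let group 1 = variant A, group 2 = variant B. H0: μ_1 = μ_2; H1: μ_1 < μ_2 (two-sample pooled-variance t-test, left-tailed).
s_p² = [(20−1)·1.74² + (13−1)·1.66²]/(20+13−2) = 2.92231
t = (29.3 − 30.2)/√[2.92231·(1/20 + 1/13)] = -1.48
df = n₁ + n₂ − 2 = 31
p-value = P(T ≤ -1.48) ≈ 0.075
Since p ≈ 0.075 > α = 0.05, fail to reject H0; the evidence is not statistically significant.

-1.48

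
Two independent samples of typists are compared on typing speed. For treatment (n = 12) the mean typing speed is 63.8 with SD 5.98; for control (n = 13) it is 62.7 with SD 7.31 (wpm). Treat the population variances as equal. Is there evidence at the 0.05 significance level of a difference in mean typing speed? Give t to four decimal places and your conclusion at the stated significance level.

t = 0.4097; fail to reject H0

Let group 1 = treatment, group 2 = control. H0: μ_1 = μ_2; H1: μ_1 ≠ μ_2 (two-sample pooled-variance t-test, two-sided).
s_p² = [(12−1)·5.98² + (13−1)·7.31²]/(12+13−2) = 44.9825
t = (63.8 − 62.7)/√[44.9825·(1/12 + 1/13)] = 0.4097
df = n₁ + n₂ − 2 = 23
Two-sided p-value ≈ 0.6858
Since p ≈ 0.6858 > α = 0.05, fail to reject H0; the evidence is not statistically significant.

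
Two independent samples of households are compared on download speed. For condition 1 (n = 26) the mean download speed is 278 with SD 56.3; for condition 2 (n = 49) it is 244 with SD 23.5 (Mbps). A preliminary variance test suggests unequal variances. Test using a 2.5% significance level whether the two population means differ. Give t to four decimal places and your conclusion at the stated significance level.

t = 2.9462; reject H0

Let group 1 = condition 1, group 2 = condition 2. H0: μ_1 = μ_2; H1: μ_1 ≠ μ_2 (Welch's two-sample t-test, two-sided).
t = (x̄_1 − x̄_2)/√(s_1²/n_1 + s_2²/n_2) = (278 − 244)/√(56.3²/26 + 23.5²/49) = 2.9462
Welch–Satterthwaite df ≈ 29.70
Two-sided p-value ≈ 0.0062
Since p ≈ 0.0062 < α = 0.025, reject H0; the evidence is statistically significant.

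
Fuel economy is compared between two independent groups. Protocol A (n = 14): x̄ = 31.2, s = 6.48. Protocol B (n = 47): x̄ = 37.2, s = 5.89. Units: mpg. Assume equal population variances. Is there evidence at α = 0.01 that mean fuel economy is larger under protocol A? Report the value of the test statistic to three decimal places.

Let group 1 = protocol A, group 2 = protocol B. H0: μ_1 = μ_2; H1: μ_1 > μ_2 (two-sample pooled-variance t-test, right-tailed).
s_p² = [(14−1)·6.48² + (47−1)·5.89²]/(14+47−2) = 36.3002
t = (31.2 − 37.2)/√[36.3002·(1/14 + 1/47)] = -3.271
df = n₁ + n₂ − 2 = 59
p-value = P(T ≥ -3.271) ≈ 0.999
Since p ≈ 0.999 > α = 0.01, fail to reject H0; the evidence is not statistically significant.

-3.271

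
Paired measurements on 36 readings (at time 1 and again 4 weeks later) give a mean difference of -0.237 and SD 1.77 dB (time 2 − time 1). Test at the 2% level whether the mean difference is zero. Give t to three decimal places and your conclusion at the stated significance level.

t = -0.803; fail to reject H0

H0: μ_d = 0; H1: μ_d ≠ 0 (paired t-test on the differences, two-sided).
t = d̄/(s_d/√n) = -0.237/(1.77/√36) = -0.803
df = n − 1 = 35
Two-sided p-value ≈ 0.4272
Since p ≈ 0.4272 > α = 0.02, fail to reject H0; the data do not provide sufficient evidence against H0.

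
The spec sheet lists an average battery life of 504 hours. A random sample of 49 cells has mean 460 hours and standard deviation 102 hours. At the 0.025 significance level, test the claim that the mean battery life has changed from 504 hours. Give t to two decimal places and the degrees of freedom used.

t = -3.02, df = 48

H0: μ = 504; H1: μ ≠ 504 (one-sample t-test, two-sided).
t = (x̄ − μ₀)/(s/√n) = (460 − 504)/(102/√49) = -3.02
df = n − 1 = 48
Two-sided p-value ≈ 0.004
Since p ≈ 0.004 < α = 0.025, reject H0; the evidence is statistically significant.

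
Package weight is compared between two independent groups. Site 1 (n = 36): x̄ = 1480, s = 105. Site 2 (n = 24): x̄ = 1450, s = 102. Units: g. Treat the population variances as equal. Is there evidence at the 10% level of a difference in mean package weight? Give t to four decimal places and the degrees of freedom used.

t = 1.0965, df = 58

Let group 1 = site 1, group 2 = site 2. H0: μ_1 = μ_2; H1: μ_1 ≠ μ_2 (two-sample pooled-variance t-test, two-sided).
s_p² = [(36−1)·105² + (24−1)·102²]/(36+24−2) = 10778.7
t = (1480 − 1450)/√[10778.7·(1/36 + 1/24)] = 1.0965
df = n₁ + n₂ − 2 = 58
Two-sided p-value ≈ 0.277
Since p ≈ 0.277 > α = 0.1, fail to reject H0; the data do not provide sufficient evidence against H0.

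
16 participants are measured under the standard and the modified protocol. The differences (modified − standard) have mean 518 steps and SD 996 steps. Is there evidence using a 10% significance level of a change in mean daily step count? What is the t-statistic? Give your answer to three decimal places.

H0: μ_d = 0; H1: μ_d ≠ 0 (paired t-test on the differences, two-sided).
t = d̄/(s_d/√n) = 518/(996/√16) = 2.080
df = n − 1 = 15
Two-sided p-value ≈ 0.055
Since p ≈ 0.055 < α = 0.1, reject H0; the data support H1.

2.080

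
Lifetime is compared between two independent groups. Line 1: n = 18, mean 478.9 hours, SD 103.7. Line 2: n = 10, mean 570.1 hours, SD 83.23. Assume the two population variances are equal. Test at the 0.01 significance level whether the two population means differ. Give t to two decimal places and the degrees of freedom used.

t = -2.38, df = 26

Let group 1 = line 1, group 2 = line 2. H0: μ_1 = μ_2; H1: μ_1 ≠ μ_2 (two-sample pooled-variance t-test, two-sided).
s_p² = [(18−1)·103.7² + (10−1)·83.23²]/(18+10−2) = 9429.15
t = (478.9 − 570.1)/√[9429.15·(1/18 + 1/10)] = -2.38
df = n₁ + n₂ − 2 = 26
Two-sided p-value ≈ 0.025
Since p ≈ 0.025 > α = 0.01, fail to reject H0; the evidence is not statistically significant.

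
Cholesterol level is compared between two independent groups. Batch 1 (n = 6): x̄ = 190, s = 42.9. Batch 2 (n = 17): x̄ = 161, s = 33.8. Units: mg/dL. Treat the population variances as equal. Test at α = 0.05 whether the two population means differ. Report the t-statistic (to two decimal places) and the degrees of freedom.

t = 1.69, df = 21

Let group 1 = batch 1, group 2 = batch 2. H0: μ_1 = μ_2; H1: μ_1 ≠ μ_2 (two-sample pooled-variance t-test, two-sided).
s_p² = [(6−1)·42.9² + (17−1)·33.8²]/(6+17−2) = 1308.62
t = (190 − 161)/√[1308.62·(1/6 + 1/17)] = 1.69
df = n₁ + n₂ − 2 = 21
Two-sided p-value ≈ 0.106
Since p ≈ 0.106 > α = 0.05, fail to reject H0; the evidence is not statistically significant.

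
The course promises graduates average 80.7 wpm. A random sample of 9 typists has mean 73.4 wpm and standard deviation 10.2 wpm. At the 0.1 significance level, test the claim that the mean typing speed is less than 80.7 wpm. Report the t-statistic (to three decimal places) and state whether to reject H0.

t = -2.147; reject H0

H0: μ = 80.7; H1: μ < 80.7 (one-sample t-test, left-tailed).
t = (x̄ − μ₀)/(s/√n) = (73.4 − 80.7)/(10.2/√9) = -2.147
df = n − 1 = 8
p-value = P(T ≤ -2.147) ≈ 0.032
Since p ≈ 0.032 < α = 0.1, reject H0; the data support H1.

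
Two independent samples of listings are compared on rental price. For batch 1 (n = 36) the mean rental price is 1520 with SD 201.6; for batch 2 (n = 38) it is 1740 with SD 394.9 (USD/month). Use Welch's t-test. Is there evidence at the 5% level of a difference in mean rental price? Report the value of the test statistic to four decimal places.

Let group 1 = batch 1, group 2 = batch 2. H0: μ_1 = μ_2; H1: μ_1 ≠ μ_2 (Welch's two-sample t-test, two-sided).
t = (x̄_1 − x̄_2)/√(s_1²/n_1 + s_2²/n_2) = (1520 − 1740)/√(201.6²/36 + 394.9²/38) = -3.0413
Welch–Satterthwaite df ≈ 55.70
Two-sided p-value ≈ 0.0036
Since p ≈ 0.0036 < α = 0.05, reject H0; the evidence is statistically significant.

-3.0413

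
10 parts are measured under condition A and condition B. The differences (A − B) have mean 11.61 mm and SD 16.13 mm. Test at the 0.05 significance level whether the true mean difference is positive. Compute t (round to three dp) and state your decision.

t = 2.276; reject H0

H0: μ_d = 0; H1: μ_d > 0 (paired t-test on the differences, right-tailed).
t = d̄/(s_d/√n) = 11.61/(16.13/√10) = 2.276
df = n − 1 = 9
p-value = P(T ≥ 2.276) ≈ 0.024
Since p ≈ 0.024 < α = 0.05, reject H0; the evidence is statistically significant.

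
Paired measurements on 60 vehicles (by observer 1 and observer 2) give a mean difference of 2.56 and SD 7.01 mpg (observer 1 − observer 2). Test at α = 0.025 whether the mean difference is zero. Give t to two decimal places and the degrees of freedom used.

H0: μ_d = 0; H1: μ_d ≠ 0 (paired t-test on the differences, two-sided).
t = d̄/(s_d/√n) = 2.56/(7.01/√60) = 2.83
df = n − 1 = 59
Two-sided p-value ≈ 0.006
Since p ≈ 0.006 < α = 0.025, reject H0; the data support H1.

t = 2.83, df = 59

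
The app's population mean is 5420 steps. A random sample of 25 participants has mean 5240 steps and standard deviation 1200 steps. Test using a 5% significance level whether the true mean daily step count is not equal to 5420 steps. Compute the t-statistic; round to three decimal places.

H0: μ = 5420; H1: μ ≠ 5420 (one-sample t-test, two-sided).
t = (x̄ − μ₀)/(s/√n) = (5240 − 5420)/(1200/√25) = -0.750
df = n − 1 = 24
Two-sided p-value ≈ 0.461
Since p ≈ 0.461 > α = 0.05, fail to reject H0; the data do not provide sufficient evidence against H0.

-0.750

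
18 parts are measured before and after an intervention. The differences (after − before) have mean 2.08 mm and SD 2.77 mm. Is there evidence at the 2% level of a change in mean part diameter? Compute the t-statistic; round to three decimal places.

3.186

H0: μ_d = 0; H1: μ_d ≠ 0 (paired t-test on the differences, two-sided).
t = d̄/(s_d/√n) = 2.08/(2.77/√18) = 3.186
df = n − 1 = 17
Two-sided p-value ≈ 0.005
Since p ≈ 0.005 < α = 0.02, reject H0; the data support H1.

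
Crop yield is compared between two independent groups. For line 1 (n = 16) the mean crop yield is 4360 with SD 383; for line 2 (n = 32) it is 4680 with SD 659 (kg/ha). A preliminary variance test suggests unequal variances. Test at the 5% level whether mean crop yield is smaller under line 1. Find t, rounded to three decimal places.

-2.122

Let group 1 = line 1, group 2 = line 2. H0: μ_1 = μ_2; H1: μ_1 < μ_2 (Welch's two-sample t-test, left-tailed).
t = (x̄_1 − x̄_2)/√(s_1²/n_1 + s_2²/n_2) = (4360 − 4680)/√(383²/16 + 659²/32) = -2.122
Welch–Satterthwaite df ≈ 44.79
p-value = P(T ≤ -2.122) ≈ 0.0197
Since p ≈ 0.0197 < α = 0.05, reject H0; the data support H1.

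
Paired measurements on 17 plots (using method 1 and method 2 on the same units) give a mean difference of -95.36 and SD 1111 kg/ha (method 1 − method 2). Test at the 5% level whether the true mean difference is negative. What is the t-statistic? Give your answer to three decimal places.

H0: μ_d = 0; H1: μ_d < 0 (paired t-test on the differences, left-tailed).
t = d̄/(s_d/√n) = -95.36/(1111/√17) = -0.354
df = n − 1 = 16
p-value = P(T ≤ -0.354) ≈ 0.3640
Since p ≈ 0.3640 > α = 0.05, fail to reject H0; the evidence is not statistically significant.

-0.354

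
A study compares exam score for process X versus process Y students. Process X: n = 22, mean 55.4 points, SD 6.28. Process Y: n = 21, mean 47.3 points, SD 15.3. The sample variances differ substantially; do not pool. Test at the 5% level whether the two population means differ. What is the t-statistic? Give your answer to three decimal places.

Let group 1 = process X, group 2 = process Y. H0: μ_1 = μ_2; H1: μ_1 ≠ μ_2 (Welch's two-sample t-test, two-sided).
t = (x̄_1 − x̄_2)/√(s_1²/n_1 + s_2²/n_2) = (55.4 − 47.3)/√(6.28²/22 + 15.3²/21) = 2.252
Welch–Satterthwaite df ≈ 26.30
Two-sided p-value ≈ 0.0329
Since p ≈ 0.0329 < α = 0.05, reject H0; the data support H1.

2.252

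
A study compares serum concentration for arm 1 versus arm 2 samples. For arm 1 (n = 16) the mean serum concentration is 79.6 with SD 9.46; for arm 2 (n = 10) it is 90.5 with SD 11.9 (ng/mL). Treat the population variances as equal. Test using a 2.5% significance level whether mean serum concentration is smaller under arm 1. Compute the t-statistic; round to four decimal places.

-2.5895

Let group 1 = arm 1, group 2 = arm 2. H0: μ_1 = μ_2; H1: μ_1 < μ_2 (two-sample pooled-variance t-test, left-tailed).
s_p² = [(16−1)·9.46² + (10−1)·11.9²]/(16+10−2) = 109.036
t = (79.6 − 90.5)/√[109.036·(1/16 + 1/10)] = -2.5895
df = n₁ + n₂ − 2 = 24
p-value = P(T ≤ -2.5895) ≈ 0.0080
Since p ≈ 0.0080 < α = 0.025, reject H0; the data support H1.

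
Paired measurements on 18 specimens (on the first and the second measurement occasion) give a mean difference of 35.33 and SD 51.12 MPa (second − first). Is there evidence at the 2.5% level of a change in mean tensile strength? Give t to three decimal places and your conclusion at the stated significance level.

t = 2.932; reject H0

H0: μ_d = 0; H1: μ_d ≠ 0 (paired t-test on the differences, two-sided).
t = d̄/(s_d/√n) = 35.33/(51.12/√18) = 2.932
df = n − 1 = 17
Two-sided p-value ≈ 0.0093
Since p ≈ 0.0093 < α = 0.025, reject H0; the data support H1.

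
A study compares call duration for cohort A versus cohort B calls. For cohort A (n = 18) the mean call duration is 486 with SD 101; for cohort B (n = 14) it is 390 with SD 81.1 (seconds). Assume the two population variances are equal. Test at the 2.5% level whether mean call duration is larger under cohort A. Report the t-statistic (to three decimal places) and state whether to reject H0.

t = 2.900; reject H0

Let group 1 = cohort A, group 2 = cohort B. H0: μ_1 = μ_2; H1: μ_1 > μ_2 (two-sample pooled-variance t-test, right-tailed).
s_p² = [(18−1)·101² + (14−1)·81.1²]/(18+14−2) = 8630.69
t = (486 − 390)/√[8630.69·(1/18 + 1/14)] = 2.900
df = n₁ + n₂ − 2 = 30
p-value = P(T ≥ 2.900) ≈ 0.0035
Since p ≈ 0.0035 < α = 0.025, reject H0; the data support H1.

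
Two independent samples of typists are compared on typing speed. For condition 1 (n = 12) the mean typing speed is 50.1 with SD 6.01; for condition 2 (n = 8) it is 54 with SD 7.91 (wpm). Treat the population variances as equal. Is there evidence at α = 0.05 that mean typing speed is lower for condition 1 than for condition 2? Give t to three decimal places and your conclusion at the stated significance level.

t = -1.254; fail to reject H0

Let group 1 = condition 1, group 2 = condition 2. H0: μ_1 = μ_2; H1: μ_1 < μ_2 (two-sample pooled-variance t-test, left-tailed).
s_p² = [(12−1)·6.01² + (8−1)·7.91²]/(12+8−2) = 46.4054
t = (50.1 − 54)/√[46.4054·(1/12 + 1/8)] = -1.254
df = n₁ + n₂ − 2 = 18
p-value = P(T ≤ -1.254) ≈ 0.113
Since p ≈ 0.113 > α = 0.05, fail to reject H0; the evidence is not statistically significant.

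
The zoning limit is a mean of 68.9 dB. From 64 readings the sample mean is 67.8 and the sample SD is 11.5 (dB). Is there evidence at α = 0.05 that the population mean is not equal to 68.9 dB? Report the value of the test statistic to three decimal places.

H0: μ = 68.9; H1: μ ≠ 68.9 (one-sample t-test, two-sided).
t = (x̄ − μ₀)/(s/√n) = (67.8 − 68.9)/(11.5/√64) = -0.765
df = n − 1 = 63
Two-sided p-value ≈ 0.447
Since p ≈ 0.447 > α = 0.05, fail to reject H0; the data do not provide sufficient evidence against H0.

-0.765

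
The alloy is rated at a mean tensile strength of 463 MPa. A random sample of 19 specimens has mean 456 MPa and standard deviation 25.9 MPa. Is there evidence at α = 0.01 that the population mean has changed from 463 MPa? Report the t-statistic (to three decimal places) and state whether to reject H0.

H0: μ = 463; H1: μ ≠ 463 (one-sample t-test, two-sided).
t = (x̄ − μ₀)/(s/√n) = (456 − 463)/(25.9/√19) = -1.178
df = n − 1 = 18
Two-sided p-value ≈ 0.254
Since p ≈ 0.254 > α = 0.01, fail to reject H0; the data do not provide sufficient evidence against H0.

t = -1.178; fail to reject H0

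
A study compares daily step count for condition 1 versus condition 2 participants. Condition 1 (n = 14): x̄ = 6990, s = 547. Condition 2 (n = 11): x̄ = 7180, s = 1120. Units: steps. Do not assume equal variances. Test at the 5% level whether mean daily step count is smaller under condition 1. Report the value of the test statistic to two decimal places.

Let group 1 = condition 1, group 2 = condition 2. H0: μ_1 = μ_2; H1: μ_1 < μ_2 (Welch's two-sample t-test, left-tailed).
t = (x̄_1 − x̄_2)/√(s_1²/n_1 + s_2²/n_2) = (6990 − 7180)/√(547²/14 + 1120²/11) = -0.52
Welch–Satterthwaite df ≈ 13.73
p-value = P(T ≤ -0.52) ≈ 0.3069
Since p ≈ 0.3069 > α = 0.05, fail to reject H0; the evidence is not statistically significant.

-0.52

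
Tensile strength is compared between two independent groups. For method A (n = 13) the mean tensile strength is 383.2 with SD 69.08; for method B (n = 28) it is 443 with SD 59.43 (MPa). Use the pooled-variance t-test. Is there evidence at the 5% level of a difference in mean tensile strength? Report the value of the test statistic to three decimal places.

Let group 1 = method A, group 2 = method B. H0: μ_1 = μ_2; H1: μ_1 ≠ μ_2 (two-sample pooled-variance t-test, two-sided).
s_p² = [(13−1)·69.08² + (28−1)·59.43²]/(13+28−2) = 3913.5
t = (383.2 − 443)/√[3913.5·(1/13 + 1/28)] = -2.848
df = n₁ + n₂ − 2 = 39
Two-sided p-value ≈ 0.007
Since p ≈ 0.007 < α = 0.05, reject H0; the evidence is statistically significant.

-2.848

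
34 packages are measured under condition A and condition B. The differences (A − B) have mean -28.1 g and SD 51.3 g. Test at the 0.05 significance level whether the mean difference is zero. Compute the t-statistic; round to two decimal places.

H0: μ_d = 0; H1: μ_d ≠ 0 (paired t-test on the differences, two-sided).
t = d̄/(s_d/√n) = -28.1/(51.3/√34) = -3.19
df = n − 1 = 33
Two-sided p-value ≈ 0.003
Since p ≈ 0.003 < α = 0.05, reject H0; the evidence is statistically significant.

-3.19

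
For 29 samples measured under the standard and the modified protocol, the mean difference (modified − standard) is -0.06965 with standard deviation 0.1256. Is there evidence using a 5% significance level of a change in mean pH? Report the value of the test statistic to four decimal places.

H0: μ_d = 0; H1: μ_d ≠ 0 (paired t-test on the differences, two-sided).
t = d̄/(s_d/√n) = -0.06965/(0.1256/√29) = -2.9863
df = n − 1 = 28
Two-sided p-value ≈ 0.006
Since p ≈ 0.006 < α = 0.05, reject H0; the data support H1.

-2.9863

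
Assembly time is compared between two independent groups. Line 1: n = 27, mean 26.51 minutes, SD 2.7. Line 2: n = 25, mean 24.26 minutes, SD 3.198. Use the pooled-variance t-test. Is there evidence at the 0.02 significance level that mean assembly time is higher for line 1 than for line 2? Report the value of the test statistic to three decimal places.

2.748

Let group 1 = line 1, group 2 = line 2. H0: μ_1 = μ_2; H1: μ_1 > μ_2 (two-sample pooled-variance t-test, right-tailed).
s_p² = [(27−1)·2.7² + (25−1)·3.198²]/(27+25−2) = 8.69986
t = (26.51 − 24.26)/√[8.69986·(1/27 + 1/25)] = 2.748
df = n₁ + n₂ − 2 = 50
p-value = P(T ≥ 2.748) ≈ 0.0042
Since p ≈ 0.0042 < α = 0.02, reject H0; the evidence is statistically significant.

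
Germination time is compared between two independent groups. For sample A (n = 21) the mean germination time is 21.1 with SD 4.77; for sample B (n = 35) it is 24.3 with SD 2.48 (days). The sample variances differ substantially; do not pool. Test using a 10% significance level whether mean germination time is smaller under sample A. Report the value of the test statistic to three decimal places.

Let group 1 = sample A, group 2 = sample B. H0: μ_1 = μ_2; H1: μ_1 < μ_2 (Welch's two-sample t-test, left-tailed).
t = (x̄_1 − x̄_2)/√(s_1²/n_1 + s_2²/n_2) = (21.1 − 24.3)/√(4.77²/21 + 2.48²/35) = -2.852
Welch–Satterthwaite df ≈ 26.60
p-value = P(T ≤ -2.852) ≈ 0.004
Since p ≈ 0.004 < α = 0.1, reject H0; the data support H1.

-2.852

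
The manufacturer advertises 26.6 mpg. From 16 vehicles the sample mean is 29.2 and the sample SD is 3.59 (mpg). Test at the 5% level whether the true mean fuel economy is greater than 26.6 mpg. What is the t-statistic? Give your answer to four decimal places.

2.8969

H0: μ = 26.6; H1: μ > 26.6 (one-sample t-test, right-tailed).
t = (x̄ − μ₀)/(s/√n) = (29.2 − 26.6)/(3.59/√16) = 2.8969
df = n − 1 = 15
p-value = P(T ≥ 2.8969) ≈ 0.0055
Since p ≈ 0.0055 < α = 0.05, reject H0; the evidence is statistically significant.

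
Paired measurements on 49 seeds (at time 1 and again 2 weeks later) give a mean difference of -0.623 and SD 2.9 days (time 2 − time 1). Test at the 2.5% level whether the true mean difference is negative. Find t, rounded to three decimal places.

H0: μ_d = 0; H1: μ_d < 0 (paired t-test on the differences, left-tailed).
t = d̄/(s_d/√n) = -0.623/(2.9/√49) = -1.504
df = n − 1 = 48
p-value = P(T ≤ -1.504) ≈ 0.070
Since p ≈ 0.070 > α = 0.025, fail to reject H0; the data do not provide sufficient evidence against H0.

-1.504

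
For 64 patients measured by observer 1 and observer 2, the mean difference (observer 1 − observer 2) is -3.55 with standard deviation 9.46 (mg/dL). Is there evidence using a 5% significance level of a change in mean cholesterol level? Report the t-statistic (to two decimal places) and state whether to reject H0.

H0: μ_d = 0; H1: μ_d ≠ 0 (paired t-test on the differences, two-sided).
t = d̄/(s_d/√n) = -3.55/(9.46/√64) = -3.00
df = n − 1 = 63
Two-sided p-value ≈ 0.004
Since p ≈ 0.004 < α = 0.05, reject H0; the evidence is statistically significant.

t = -3.00; reject H0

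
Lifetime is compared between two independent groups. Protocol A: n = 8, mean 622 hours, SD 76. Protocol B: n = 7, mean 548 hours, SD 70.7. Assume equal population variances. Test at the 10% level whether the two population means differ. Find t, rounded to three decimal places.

1.943

Let group 1 = protocol A, group 2 = protocol B. H0: μ_1 = μ_2; H1: μ_1 ≠ μ_2 (two-sample pooled-variance t-test, two-sided).
s_p² = [(8−1)·76² + (7−1)·70.7²]/(8+7−2) = 5417.15
t = (622 − 548)/√[5417.15·(1/8 + 1/7)] = 1.943
df = n₁ + n₂ − 2 = 13
Two-sided p-value ≈ 0.074
Since p ≈ 0.074 < α = 0.1, reject H0; the data support H1.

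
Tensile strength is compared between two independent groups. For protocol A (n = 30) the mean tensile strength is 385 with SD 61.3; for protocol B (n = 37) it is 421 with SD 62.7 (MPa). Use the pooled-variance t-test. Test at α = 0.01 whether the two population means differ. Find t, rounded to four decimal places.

-2.3604

Let group 1 = protocol A, group 2 = protocol B. H0: μ_1 = μ_2; H1: μ_1 ≠ μ_2 (two-sample pooled-variance t-test, two-sided).
s_p² = [(30−1)·61.3² + (37−1)·62.7²]/(30+37−2) = 3853.84
t = (385 − 421)/√[3853.84·(1/30 + 1/37)] = -2.3604
df = n₁ + n₂ − 2 = 65
Two-sided p-value ≈ 0.0213
Since p ≈ 0.0213 > α = 0.01, fail to reject H0; the data do not provide sufficient evidence against H0.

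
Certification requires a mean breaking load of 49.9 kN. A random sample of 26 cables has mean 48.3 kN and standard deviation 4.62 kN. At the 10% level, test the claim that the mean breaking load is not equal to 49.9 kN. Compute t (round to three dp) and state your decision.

t = -1.766; reject H0

H0: μ = 49.9; H1: μ ≠ 49.9 (one-sample t-test, two-sided).
t = (x̄ − μ₀)/(s/√n) = (48.3 − 49.9)/(4.62/√26) = -1.766
df = n − 1 = 25
Two-sided p-value ≈ 0.0896
Since p ≈ 0.0896 < α = 0.1, reject H0; the data support H1.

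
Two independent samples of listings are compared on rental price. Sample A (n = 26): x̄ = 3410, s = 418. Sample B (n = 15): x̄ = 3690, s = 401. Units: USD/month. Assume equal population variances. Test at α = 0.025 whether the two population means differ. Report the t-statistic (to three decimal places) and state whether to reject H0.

t = -2.096; fail to reject H0

Let group 1 = sample A, group 2 = sample B. H0: μ_1 = μ_2; H1: μ_1 ≠ μ_2 (two-sample pooled-variance t-test, two-sided).
s_p² = [(26−1)·418² + (15−1)·401²]/(26+15−2) = 169726
t = (3410 − 3690)/√[169726·(1/26 + 1/15)] = -2.096
df = n₁ + n₂ − 2 = 39
Two-sided p-value ≈ 0.043
Since p ≈ 0.043 > α = 0.025, fail to reject H0; the data do not provide sufficient evidence against H0.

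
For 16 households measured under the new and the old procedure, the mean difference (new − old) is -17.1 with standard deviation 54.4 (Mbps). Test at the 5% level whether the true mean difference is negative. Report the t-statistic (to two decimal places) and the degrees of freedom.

t = -1.26, df = 15

H0: μ_d = 0; H1: μ_d < 0 (paired t-test on the differences, left-tailed).
t = d̄/(s_d/√n) = -17.1/(54.4/√16) = -1.26
df = n − 1 = 15
p-value = P(T ≤ -1.26) ≈ 0.1139
Since p ≈ 0.1139 > α = 0.05, fail to reject H0; the data do not provide sufficient evidence against H0.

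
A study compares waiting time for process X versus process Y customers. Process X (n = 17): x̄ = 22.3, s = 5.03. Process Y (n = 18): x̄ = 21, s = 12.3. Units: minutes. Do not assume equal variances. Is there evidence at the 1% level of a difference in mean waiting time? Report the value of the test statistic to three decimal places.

Let group 1 = process X, group 2 = process Y. H0: μ_1 = μ_2; H1: μ_1 ≠ μ_2 (Welch's two-sample t-test, two-sided).
t = (x̄_1 − x̄_2)/√(s_1²/n_1 + s_2²/n_2) = (22.3 − 21)/√(5.03²/17 + 12.3²/18) = 0.413
Welch–Satterthwaite df ≈ 22.79
Two-sided p-value ≈ 0.6832
Since p ≈ 0.6832 > α = 0.01, fail to reject H0; the evidence is not statistically significant.

0.413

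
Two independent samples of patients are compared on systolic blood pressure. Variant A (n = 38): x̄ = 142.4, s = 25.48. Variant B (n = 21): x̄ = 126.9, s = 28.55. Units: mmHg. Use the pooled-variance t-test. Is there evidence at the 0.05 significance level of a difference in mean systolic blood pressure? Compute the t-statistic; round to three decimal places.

2.143

Let group 1 = variant A, group 2 = variant B. H0: μ_1 = μ_2; H1: μ_1 ≠ μ_2 (two-sample pooled-variance t-test, two-sided).
s_p² = [(38−1)·25.48² + (21−1)·28.55²]/(38+21−2) = 707.431
t = (142.4 − 126.9)/√[707.431·(1/38 + 1/21)] = 2.143
df = n₁ + n₂ − 2 = 57
Two-sided p-value ≈ 0.0364
Since p ≈ 0.0364 < α = 0.05, reject H0; the evidence is statistically significant.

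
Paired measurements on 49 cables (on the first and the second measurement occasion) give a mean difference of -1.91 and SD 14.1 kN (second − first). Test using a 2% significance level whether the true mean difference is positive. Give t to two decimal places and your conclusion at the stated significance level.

t = -0.95; fail to reject H0

H0: μ_d = 0; H1: μ_d > 0 (paired t-test on the differences, right-tailed).
t = d̄/(s_d/√n) = -1.91/(14.1/√49) = -0.95
df = n − 1 = 48
p-value = P(T ≥ -0.95) ≈ 0.8261
Since p ≈ 0.8261 > α = 0.02, fail to reject H0; the data do not provide sufficient evidence against H0.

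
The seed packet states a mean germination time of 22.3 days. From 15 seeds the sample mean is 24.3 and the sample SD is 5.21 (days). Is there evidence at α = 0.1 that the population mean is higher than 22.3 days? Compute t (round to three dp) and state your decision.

t = 1.487; reject H0

H0: μ = 22.3; H1: μ > 22.3 (one-sample t-test, right-tailed).
t = (x̄ − μ₀)/(s/√n) = (24.3 − 22.3)/(5.21/√15) = 1.487
df = n − 1 = 14
p-value = P(T ≥ 1.487) ≈ 0.080
Since p ≈ 0.080 < α = 0.1, reject H0; the data support H1.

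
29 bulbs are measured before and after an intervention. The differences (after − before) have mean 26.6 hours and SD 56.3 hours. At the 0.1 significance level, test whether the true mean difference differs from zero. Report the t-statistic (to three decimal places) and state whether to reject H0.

H0: μ_d = 0; H1: μ_d ≠ 0 (paired t-test on the differences, two-sided).
t = d̄/(s_d/√n) = 26.6/(56.3/√29) = 2.544
df = n − 1 = 28
Two-sided p-value ≈ 0.0167
Since p ≈ 0.0167 < α = 0.1, reject H0; the data support H1.

t = 2.544; reject H0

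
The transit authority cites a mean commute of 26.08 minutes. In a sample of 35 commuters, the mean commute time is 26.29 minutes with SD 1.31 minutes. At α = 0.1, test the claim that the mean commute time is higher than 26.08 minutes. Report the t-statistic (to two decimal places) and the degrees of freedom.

t = 0.95, df = 34

H0: μ = 26.08; H1: μ > 26.08 (one-sample t-test, right-tailed).
t = (x̄ − μ₀)/(s/√n) = (26.29 − 26.08)/(1.31/√35) = 0.95
df = n − 1 = 34
p-value = P(T ≥ 0.95) ≈ 0.175
Since p ≈ 0.175 > α = 0.1, fail to reject H0; the data do not provide sufficient evidence against H0.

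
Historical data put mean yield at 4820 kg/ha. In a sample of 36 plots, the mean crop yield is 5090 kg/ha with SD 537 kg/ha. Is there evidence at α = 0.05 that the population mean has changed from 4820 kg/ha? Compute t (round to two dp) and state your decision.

t = 3.02; reject H0

H0: μ = 4820; H1: μ ≠ 4820 (one-sample t-test, two-sided).
t = (x̄ − μ₀)/(s/√n) = (5090 − 4820)/(537/√36) = 3.02
df = n − 1 = 35
Two-sided p-value ≈ 0.0047
Since p ≈ 0.0047 < α = 0.05, reject H0; the data support H1.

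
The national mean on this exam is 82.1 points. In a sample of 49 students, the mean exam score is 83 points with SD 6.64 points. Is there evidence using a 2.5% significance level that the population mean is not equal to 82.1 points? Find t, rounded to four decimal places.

H0: μ = 82.1; H1: μ ≠ 82.1 (one-sample t-test, two-sided).
t = (x̄ − μ₀)/(s/√n) = (83 − 82.1)/(6.64/√49) = 0.9488
df = n − 1 = 48
Two-sided p-value ≈ 0.347
Since p ≈ 0.347 > α = 0.025, fail to reject H0; the evidence is not statistically significant.

0.9488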